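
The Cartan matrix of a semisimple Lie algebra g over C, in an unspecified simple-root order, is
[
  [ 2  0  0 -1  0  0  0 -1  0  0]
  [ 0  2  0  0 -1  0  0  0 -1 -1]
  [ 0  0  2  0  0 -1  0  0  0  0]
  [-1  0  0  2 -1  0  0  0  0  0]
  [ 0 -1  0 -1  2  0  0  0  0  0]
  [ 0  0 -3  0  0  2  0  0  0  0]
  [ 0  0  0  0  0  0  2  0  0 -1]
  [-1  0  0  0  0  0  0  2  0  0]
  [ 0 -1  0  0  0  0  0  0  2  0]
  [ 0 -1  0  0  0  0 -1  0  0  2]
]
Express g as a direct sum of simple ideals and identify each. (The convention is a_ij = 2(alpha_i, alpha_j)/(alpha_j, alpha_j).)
E8 + G2

The diagram associated to this matrix has two connected components: the simple roots {alpha_1, alpha_2, alpha_4, alpha_5, alpha_7, alpha_8, alpha_9, alpha_10} form a chain of 7 nodes with one extra node attached to the third node from one end (E_8), and {alpha_3, alpha_6} form two nodes joined by a triple edge (G_2). A semisimple Lie algebra decomposes uniquely as the direct sum of simple ideals, one per connected component of its Dynkin diagram, so g ≅ E_8 ⊕ G_2 (dimension 248 + 14 = 262).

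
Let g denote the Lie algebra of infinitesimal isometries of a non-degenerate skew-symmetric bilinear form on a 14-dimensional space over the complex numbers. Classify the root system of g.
C_7 (sp(14))

This is sp(14), which has dimension 14(14+1)/2 = 105 and rank 14/2 = 7. In the classification of classical Lie algebras, the symplectic algebra sp(2n) has type C_n; here n = 7, so the Dynkin diagram is a chain of 7 nodes with a double edge at one end; the terminal node there is the unique long simple root (C_7). Hence the type is C_7.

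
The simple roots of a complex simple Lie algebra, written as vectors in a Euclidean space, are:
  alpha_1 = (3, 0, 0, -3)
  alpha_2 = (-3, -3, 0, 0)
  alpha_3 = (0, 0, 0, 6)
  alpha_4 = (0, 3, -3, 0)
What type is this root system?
C_4

Compute the Cartan integers a_ij = 2(alpha_i, alpha_j)/(alpha_j, alpha_j); the resulting 4x4 Cartan matrix is
[[2, -1, -1, 0], [-1, 2, 0, -1], [-2, 0, 2, 0], [0, -1, 0, 2]].
The roots have two lengths (squared-length ratio 2:1); the short ones are alpha_{1,2,4}. The associated Dynkin diagram is a chain of 4 nodes with a double edge at one end; the terminal node there is the unique long simple root (C_4), so the type is C_4 (the algebra sp(8)).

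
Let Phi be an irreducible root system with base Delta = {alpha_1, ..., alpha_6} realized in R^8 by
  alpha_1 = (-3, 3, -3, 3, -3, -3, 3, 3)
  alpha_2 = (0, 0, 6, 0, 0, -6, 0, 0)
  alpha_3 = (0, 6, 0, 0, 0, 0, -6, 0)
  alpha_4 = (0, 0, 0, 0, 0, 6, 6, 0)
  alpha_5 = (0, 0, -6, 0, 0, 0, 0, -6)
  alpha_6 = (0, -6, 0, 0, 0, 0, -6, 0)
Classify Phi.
Compute the Cartan integers a_ij = 2(alpha_i, alpha_j)/(alpha_j, alpha_j); the resulting 6x6 Cartan matrix is
[[2, 0, 0, 0, 0, -1], [0, 2, 0, -1, -1, 0], [0, 0, 2, -1, 0, 0], [0, -1, -1, 2, 0, -1], [0, -1, 0, 0, 2, 0], [-1, 0, 0, -1, 0, 2]].
All simple roots have the same length, so the diagram is simply laced. The associated Dynkin diagram is a chain of 5 nodes with one extra node attached to the third node from one end (E_6), so the type is E_6.

E_6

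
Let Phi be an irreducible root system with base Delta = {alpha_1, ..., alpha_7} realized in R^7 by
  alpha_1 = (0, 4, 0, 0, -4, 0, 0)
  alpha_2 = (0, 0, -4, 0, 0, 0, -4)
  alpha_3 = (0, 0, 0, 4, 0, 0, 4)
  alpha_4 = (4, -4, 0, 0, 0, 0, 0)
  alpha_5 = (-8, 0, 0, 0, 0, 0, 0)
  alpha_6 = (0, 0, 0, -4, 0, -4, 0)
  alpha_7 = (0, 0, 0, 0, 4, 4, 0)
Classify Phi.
Compute the Cartan integers a_ij = 2(alpha_i, alpha_j)/(alpha_j, alpha_j); the resulting 7x7 Cartan matrix is
[[2, 0, 0, -1, 0, 0, -1], [0, 2, -1, 0, 0, 0, 0], [0, -1, 2, 0, 0, -1, 0], [-1, 0, 0, 2, -1, 0, 0], [0, 0, 0, -2, 2, 0, 0], [0, 0, -1, 0, 0, 2, -1], [-1, 0, 0, 0, 0, -1, 2]].
The roots have two lengths (squared-length ratio 2:1); the short ones are alpha_{1,2,3,4,6,7}. The associated Dynkin diagram is a chain of 7 nodes with a double edge at one end; the terminal node there is the unique long simple root (C_7), so the type is C_7 (the algebra sp(14)).

C7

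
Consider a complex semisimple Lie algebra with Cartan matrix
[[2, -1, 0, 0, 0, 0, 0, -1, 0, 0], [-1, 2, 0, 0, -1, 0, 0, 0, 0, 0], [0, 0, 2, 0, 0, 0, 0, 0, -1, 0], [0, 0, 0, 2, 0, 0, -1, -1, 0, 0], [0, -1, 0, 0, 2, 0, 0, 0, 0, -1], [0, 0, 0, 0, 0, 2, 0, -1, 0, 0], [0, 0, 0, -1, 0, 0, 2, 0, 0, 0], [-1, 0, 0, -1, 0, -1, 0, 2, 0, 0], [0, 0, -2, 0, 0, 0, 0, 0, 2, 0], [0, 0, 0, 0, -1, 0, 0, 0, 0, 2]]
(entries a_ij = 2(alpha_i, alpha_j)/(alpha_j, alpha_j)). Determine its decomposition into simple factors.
The diagram associated to this matrix has two connected components: the simple roots {alpha_3, alpha_9} form a chain of 2 nodes with a double edge at one end; the terminal node there is the unique short simple root (B_2), and {alpha_1, alpha_2, alpha_4, alpha_5, alpha_6, alpha_7, alpha_8, alpha_10} form a chain of 7 nodes with one extra node attached to the third node from one end (E_8). A semisimple Lie algebra decomposes uniquely as the direct sum of simple ideals, one per connected component of its Dynkin diagram, so g ≅ B_2 ⊕ E_8 (dimension 10 + 248 = 258).

B2 + E8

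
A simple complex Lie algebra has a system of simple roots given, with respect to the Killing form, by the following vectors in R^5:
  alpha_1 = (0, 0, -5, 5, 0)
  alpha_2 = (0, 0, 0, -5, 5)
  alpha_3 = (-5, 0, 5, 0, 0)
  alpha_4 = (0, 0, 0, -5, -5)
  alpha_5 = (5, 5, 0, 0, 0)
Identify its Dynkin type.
D5

Compute the Cartan integers a_ij = 2(alpha_i, alpha_j)/(alpha_j, alpha_j); the resulting 5x5 Cartan matrix is
[[2, -1, -1, -1, 0], [-1, 2, 0, 0, 0], [-1, 0, 2, 0, -1], [-1, 0, 0, 2, 0], [0, 0, -1, 0, 2]].
All simple roots have the same length, so the diagram is simply laced. The associated Dynkin diagram is a chain of 3 nodes with a fork of two nodes at one end (D_5), so the type is D_5 (the algebra so(10)).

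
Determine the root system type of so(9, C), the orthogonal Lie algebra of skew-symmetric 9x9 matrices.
type B_4

This is so(9) with 9 odd, which has dimension 9(9-1)/2 = 36 and rank (9-1)/2 = 4. In the classification of classical Lie algebras, the orthogonal algebra so(2n+1) in an odd number of variables has type B_n; here n = 4, so the Dynkin diagram is a chain of 4 nodes with a double edge at one end; the terminal node there is the unique short simple root (B_4). Hence the type is B_4.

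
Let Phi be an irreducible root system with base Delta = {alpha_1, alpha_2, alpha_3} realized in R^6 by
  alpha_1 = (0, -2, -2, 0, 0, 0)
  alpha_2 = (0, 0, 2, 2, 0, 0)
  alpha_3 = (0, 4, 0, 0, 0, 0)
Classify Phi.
type C_3

Compute the Cartan integers a_ij = 2(alpha_i, alpha_j)/(alpha_j, alpha_j); the resulting 3x3 Cartan matrix is
[[2, -1, -1], [-1, 2, 0], [-2, 0, 2]].
The roots have two lengths (squared-length ratio 2:1); the short ones are alpha_{1,2}. The associated Dynkin diagram is a chain of 3 nodes with a double edge at one end; the terminal node there is the unique long simple root (C_3), so the type is C_3 (the algebra sp(6)).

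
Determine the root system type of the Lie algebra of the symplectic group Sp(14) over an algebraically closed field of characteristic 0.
This is sp(14), which has dimension 14(14+1)/2 = 105 and rank 14/2 = 7. In the classification of classical Lie algebras, the symplectic algebra sp(2n) has type C_n; here n = 7, so the Dynkin diagram is a chain of 7 nodes with a double edge at one end; the terminal node there is the unique long simple root (C_7). Hence the type is C_7.

type C_7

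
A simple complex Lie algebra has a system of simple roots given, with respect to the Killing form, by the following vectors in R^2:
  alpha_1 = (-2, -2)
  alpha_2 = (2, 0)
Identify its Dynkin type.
Compute the Cartan integers a_ij = 2(alpha_i, alpha_j)/(alpha_j, alpha_j); the resulting 2x2 Cartan matrix is
[[2, -2], [-1, 2]].
The roots have two lengths (squared-length ratio 2:1); the short ones are alpha_{2}. The associated Dynkin diagram is a chain of 2 nodes with a double edge at one end; the terminal node there is the unique short simple root (B_2), so the type is B_2 (the algebra so(5)).

B_2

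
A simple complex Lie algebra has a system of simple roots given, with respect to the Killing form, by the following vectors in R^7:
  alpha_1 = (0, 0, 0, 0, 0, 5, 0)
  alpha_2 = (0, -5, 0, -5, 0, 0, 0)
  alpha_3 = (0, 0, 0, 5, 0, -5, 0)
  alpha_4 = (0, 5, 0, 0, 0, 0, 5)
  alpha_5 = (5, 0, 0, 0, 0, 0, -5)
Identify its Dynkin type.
B_5

Compute the Cartan integers a_ij = 2(alpha_i, alpha_j)/(alpha_j, alpha_j); the resulting 5x5 Cartan matrix is
[[2, 0, -1, 0, 0], [0, 2, -1, -1, 0], [-2, -1, 2, 0, 0], [0, -1, 0, 2, -1], [0, 0, 0, -1, 2]].
The roots have two lengths (squared-length ratio 2:1); the short ones are alpha_{1}. The associated Dynkin diagram is a chain of 5 nodes with a double edge at one end; the terminal node there is the unique short simple root (B_5), so the type is B_5 (the algebra so(11)).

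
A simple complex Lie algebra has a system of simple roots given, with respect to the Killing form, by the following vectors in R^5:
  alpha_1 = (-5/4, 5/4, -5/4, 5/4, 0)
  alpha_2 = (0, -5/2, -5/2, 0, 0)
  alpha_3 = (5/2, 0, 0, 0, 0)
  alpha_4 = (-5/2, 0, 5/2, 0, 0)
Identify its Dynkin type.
F4

Compute the Cartan integers a_ij = 2(alpha_i, alpha_j)/(alpha_j, alpha_j); the resulting 4x4 Cartan matrix is
[[2, 0, -1, 0], [0, 2, 0, -1], [-1, 0, 2, -1], [0, -1, -2, 2]].
The roots have two lengths (squared-length ratio 2:1); the short ones are alpha_{1,3}. The associated Dynkin diagram is a chain of 4 nodes with a double edge between the middle two (F_4), so the type is F_4.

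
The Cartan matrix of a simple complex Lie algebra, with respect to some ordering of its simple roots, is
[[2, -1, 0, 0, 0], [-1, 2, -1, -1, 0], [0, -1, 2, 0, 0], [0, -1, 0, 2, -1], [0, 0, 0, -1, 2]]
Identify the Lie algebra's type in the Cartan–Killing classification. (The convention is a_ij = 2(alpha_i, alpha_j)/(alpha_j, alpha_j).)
D_5 (so(10))

The matrix has rank 5 with 2's on the diagonal. Reading the off-diagonal entries as Dynkin edges (a single edge where a_ij = a_ji = -1; a double or triple edge where a_ij * a_ji = 2 or 3), the diagram is a chain of 3 nodes with a fork of two nodes at one end (D_5). One simple-root ordering that puts it in standard form is (alpha_5, alpha_4, alpha_2, alpha_1, alpha_3). So the algebra is type D_5, i.e. so(10).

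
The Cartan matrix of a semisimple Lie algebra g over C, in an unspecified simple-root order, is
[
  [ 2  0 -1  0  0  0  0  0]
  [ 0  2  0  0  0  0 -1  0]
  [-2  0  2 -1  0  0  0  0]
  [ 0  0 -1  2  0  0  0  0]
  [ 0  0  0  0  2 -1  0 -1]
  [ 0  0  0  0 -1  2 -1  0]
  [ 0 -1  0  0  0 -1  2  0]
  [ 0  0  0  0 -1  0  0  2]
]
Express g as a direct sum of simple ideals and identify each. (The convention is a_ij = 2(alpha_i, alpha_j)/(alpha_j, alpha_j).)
type A_5 ⊕ type B_3

The diagram associated to this matrix has two connected components: the simple roots {alpha_2, alpha_5, alpha_6, alpha_7, alpha_8} form a chain of 5 nodes with single edges (A_5), and {alpha_1, alpha_3, alpha_4} form a chain of 3 nodes with a double edge at one end; the terminal node there is the unique short simple root (B_3). A semisimple Lie algebra decomposes uniquely as the direct sum of simple ideals, one per connected component of its Dynkin diagram, so g ≅ A_5 ⊕ B_3 (dimension 35 + 21 = 56).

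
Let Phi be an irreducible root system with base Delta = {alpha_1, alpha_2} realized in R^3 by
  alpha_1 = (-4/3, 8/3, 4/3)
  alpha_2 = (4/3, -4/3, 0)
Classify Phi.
G_2

Compute the Cartan integers a_ij = 2(alpha_i, alpha_j)/(alpha_j, alpha_j); the resulting 2x2 Cartan matrix is
[[2, -3], [-1, 2]].
The roots have two lengths (squared-length ratio 3:1); the short ones are alpha_{2}. The associated Dynkin diagram is two nodes joined by a triple edge (G_2), so the type is G_2.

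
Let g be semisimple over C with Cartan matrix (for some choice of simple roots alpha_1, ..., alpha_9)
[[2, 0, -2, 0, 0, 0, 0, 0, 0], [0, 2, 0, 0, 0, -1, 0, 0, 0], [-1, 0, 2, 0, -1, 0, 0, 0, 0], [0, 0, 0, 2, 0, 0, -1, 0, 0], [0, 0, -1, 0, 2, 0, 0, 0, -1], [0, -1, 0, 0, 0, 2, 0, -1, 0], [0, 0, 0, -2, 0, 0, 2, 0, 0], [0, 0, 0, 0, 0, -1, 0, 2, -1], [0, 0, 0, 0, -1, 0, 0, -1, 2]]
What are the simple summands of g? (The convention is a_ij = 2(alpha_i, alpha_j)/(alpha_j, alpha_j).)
type B_2 + type C_7

The diagram associated to this matrix has two connected components: the simple roots {alpha_4, alpha_7} form a chain of 2 nodes with a double edge at one end; the terminal node there is the unique short simple root (B_2), and {alpha_1, alpha_2, alpha_3, alpha_5, alpha_6, alpha_8, alpha_9} form a chain of 7 nodes with a double edge at one end; the terminal node there is the unique long simple root (C_7). A semisimple Lie algebra decomposes uniquely as the direct sum of simple ideals, one per connected component of its Dynkin diagram, so g ≅ B_2 ⊕ C_7 (dimension 10 + 105 = 115).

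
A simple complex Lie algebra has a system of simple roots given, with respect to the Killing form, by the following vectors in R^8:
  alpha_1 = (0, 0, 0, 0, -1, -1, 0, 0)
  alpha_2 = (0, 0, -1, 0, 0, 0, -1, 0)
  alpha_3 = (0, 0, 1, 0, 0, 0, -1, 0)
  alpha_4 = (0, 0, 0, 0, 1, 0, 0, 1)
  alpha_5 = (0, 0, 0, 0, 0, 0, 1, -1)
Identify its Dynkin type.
D_5 (so(10))

Compute the Cartan integers a_ij = 2(alpha_i, alpha_j)/(alpha_j, alpha_j); the resulting 5x5 Cartan matrix is
[[2, 0, 0, -1, 0], [0, 2, 0, 0, -1], [0, 0, 2, 0, -1], [-1, 0, 0, 2, -1], [0, -1, -1, -1, 2]].
All simple roots have the same length, so the diagram is simply laced. The associated Dynkin diagram is a chain of 3 nodes with a fork of two nodes at one end (D_5), so the type is D_5 (the algebra so(10)).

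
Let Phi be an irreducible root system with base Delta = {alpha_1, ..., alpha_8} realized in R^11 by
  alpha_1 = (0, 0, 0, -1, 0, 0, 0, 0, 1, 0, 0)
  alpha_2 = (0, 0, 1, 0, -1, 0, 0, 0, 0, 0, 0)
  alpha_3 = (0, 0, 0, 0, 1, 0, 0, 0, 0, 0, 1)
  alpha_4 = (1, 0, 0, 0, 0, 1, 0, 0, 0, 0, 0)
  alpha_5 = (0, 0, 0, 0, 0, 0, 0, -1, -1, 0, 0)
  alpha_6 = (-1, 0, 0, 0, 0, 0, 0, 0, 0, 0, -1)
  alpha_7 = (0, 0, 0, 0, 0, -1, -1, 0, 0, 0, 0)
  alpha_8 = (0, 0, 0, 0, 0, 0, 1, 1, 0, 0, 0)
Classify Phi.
A8

Compute the Cartan integers a_ij = 2(alpha_i, alpha_j)/(alpha_j, alpha_j); the resulting 8x8 Cartan matrix is
[[2, 0, 0, 0, -1, 0, 0, 0], [0, 2, -1, 0, 0, 0, 0, 0], [0, -1, 2, 0, 0, -1, 0, 0], [0, 0, 0, 2, 0, -1, -1, 0], [-1, 0, 0, 0, 2, 0, 0, -1], [0, 0, -1, -1, 0, 2, 0, 0], [0, 0, 0, -1, 0, 0, 2, -1], [0, 0, 0, 0, -1, 0, -1, 2]].
All simple roots have the same length, so the diagram is simply laced. The associated Dynkin diagram is a chain of 8 nodes with single edges (A_8), so the type is A_8 (the algebra sl(9)).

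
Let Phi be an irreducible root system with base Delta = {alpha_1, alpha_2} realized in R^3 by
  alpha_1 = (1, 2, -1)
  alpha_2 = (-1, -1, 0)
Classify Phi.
G_2

Compute the Cartan integers a_ij = 2(alpha_i, alpha_j)/(alpha_j, alpha_j); the resulting 2x2 Cartan matrix is
[[2, -3], [-1, 2]].
The roots have two lengths (squared-length ratio 3:1); the short ones are alpha_{2}. The associated Dynkin diagram is two nodes joined by a triple edge (G_2), so the type is G_2.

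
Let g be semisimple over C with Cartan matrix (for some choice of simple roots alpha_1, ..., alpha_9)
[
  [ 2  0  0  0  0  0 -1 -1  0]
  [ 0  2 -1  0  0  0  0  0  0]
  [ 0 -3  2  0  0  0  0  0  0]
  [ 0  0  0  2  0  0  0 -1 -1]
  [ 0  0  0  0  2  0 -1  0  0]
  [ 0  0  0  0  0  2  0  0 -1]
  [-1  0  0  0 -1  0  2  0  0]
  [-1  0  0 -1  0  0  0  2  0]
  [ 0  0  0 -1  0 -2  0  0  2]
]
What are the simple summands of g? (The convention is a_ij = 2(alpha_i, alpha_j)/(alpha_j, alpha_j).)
The diagram associated to this matrix has two connected components: the simple roots {alpha_1, alpha_4, alpha_5, alpha_6, alpha_7, alpha_8, alpha_9} form a chain of 7 nodes with a double edge at one end; the terminal node there is the unique short simple root (B_7), and {alpha_2, alpha_3} form two nodes joined by a triple edge (G_2). A semisimple Lie algebra decomposes uniquely as the direct sum of simple ideals, one per connected component of its Dynkin diagram, so g ≅ B_7 ⊕ G_2 (dimension 105 + 14 = 119).

B7 + G2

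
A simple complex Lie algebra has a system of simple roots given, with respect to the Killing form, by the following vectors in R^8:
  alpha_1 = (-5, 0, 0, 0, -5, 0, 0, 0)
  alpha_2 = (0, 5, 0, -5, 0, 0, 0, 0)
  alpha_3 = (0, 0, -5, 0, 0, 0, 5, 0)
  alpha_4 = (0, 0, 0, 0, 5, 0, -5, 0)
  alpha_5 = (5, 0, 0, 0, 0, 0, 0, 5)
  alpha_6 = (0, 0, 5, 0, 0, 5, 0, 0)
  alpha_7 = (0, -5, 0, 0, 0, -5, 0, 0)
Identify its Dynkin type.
Compute the Cartan integers a_ij = 2(alpha_i, alpha_j)/(alpha_j, alpha_j); the resulting 7x7 Cartan matrix is
[[2, 0, 0, -1, -1, 0, 0], [0, 2, 0, 0, 0, 0, -1], [0, 0, 2, -1, 0, -1, 0], [-1, 0, -1, 2, 0, 0, 0], [-1, 0, 0, 0, 2, 0, 0], [0, 0, -1, 0, 0, 2, -1], [0, -1, 0, 0, 0, -1, 2]].
All simple roots have the same length, so the diagram is simply laced. The associated Dynkin diagram is a chain of 7 nodes with single edges (A_7), so the type is A_7 (the algebra sl(8)).

A_7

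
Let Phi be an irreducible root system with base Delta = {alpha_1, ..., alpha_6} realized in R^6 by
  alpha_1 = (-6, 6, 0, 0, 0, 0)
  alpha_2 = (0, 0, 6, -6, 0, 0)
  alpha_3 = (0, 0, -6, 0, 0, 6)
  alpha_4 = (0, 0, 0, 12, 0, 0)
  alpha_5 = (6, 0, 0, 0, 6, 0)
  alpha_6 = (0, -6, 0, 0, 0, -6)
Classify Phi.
type C_6

Compute the Cartan integers a_ij = 2(alpha_i, alpha_j)/(alpha_j, alpha_j); the resulting 6x6 Cartan matrix is
[[2, 0, 0, 0, -1, -1], [0, 2, -1, -1, 0, 0], [0, -1, 2, 0, 0, -1], [0, -2, 0, 2, 0, 0], [-1, 0, 0, 0, 2, 0], [-1, 0, -1, 0, 0, 2]].
The roots have two lengths (squared-length ratio 2:1); the short ones are alpha_{1,2,3,5,6}. The associated Dynkin diagram is a chain of 6 nodes with a double edge at one end; the terminal node there is the unique long simple root (C_6), so the type is C_6 (the algebra sp(12)).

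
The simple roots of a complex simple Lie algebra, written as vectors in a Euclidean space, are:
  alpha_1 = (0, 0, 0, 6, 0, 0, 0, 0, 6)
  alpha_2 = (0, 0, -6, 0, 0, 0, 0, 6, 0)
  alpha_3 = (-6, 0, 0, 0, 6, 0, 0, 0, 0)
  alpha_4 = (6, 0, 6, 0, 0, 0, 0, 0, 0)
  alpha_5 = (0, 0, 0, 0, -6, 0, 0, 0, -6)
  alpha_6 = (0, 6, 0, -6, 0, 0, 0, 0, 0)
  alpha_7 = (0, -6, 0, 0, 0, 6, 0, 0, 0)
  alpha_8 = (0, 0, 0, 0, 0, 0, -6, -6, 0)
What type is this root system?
Compute the Cartan integers a_ij = 2(alpha_i, alpha_j)/(alpha_j, alpha_j); the resulting 8x8 Cartan matrix is
[[2, 0, 0, 0, -1, -1, 0, 0], [0, 2, 0, -1, 0, 0, 0, -1], [0, 0, 2, -1, -1, 0, 0, 0], [0, -1, -1, 2, 0, 0, 0, 0], [-1, 0, -1, 0, 2, 0, 0, 0], [-1, 0, 0, 0, 0, 2, -1, 0], [0, 0, 0, 0, 0, -1, 2, 0], [0, -1, 0, 0, 0, 0, 0, 2]].
All simple roots have the same length, so the diagram is simply laced. The associated Dynkin diagram is a chain of 8 nodes with single edges (A_8), so the type is A_8 (the algebra sl(9)).

A_8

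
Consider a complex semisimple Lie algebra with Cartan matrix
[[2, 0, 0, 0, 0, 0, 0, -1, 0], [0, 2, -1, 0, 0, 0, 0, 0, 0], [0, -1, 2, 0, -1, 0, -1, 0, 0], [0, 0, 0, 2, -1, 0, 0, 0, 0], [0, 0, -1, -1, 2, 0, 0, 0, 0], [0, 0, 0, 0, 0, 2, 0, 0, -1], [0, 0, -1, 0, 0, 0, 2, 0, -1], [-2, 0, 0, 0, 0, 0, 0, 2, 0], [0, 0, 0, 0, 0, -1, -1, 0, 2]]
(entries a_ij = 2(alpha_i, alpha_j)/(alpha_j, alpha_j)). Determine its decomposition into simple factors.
B2 + E7

The diagram associated to this matrix has two connected components: the simple roots {alpha_1, alpha_8} form a chain of 2 nodes with a double edge at one end; the terminal node there is the unique short simple root (B_2), and {alpha_2, alpha_3, alpha_4, alpha_5, alpha_6, alpha_7, alpha_9} form a chain of 6 nodes with one extra node attached to the third node from one end (E_7). A semisimple Lie algebra decomposes uniquely as the direct sum of simple ideals, one per connected component of its Dynkin diagram, so g ≅ B_2 ⊕ E_7 (dimension 10 + 133 = 143).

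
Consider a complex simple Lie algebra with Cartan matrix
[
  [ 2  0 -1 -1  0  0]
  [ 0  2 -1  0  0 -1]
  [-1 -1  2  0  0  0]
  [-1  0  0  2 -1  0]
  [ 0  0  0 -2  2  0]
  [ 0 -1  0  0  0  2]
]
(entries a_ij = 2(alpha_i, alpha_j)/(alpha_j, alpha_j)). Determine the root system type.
type C_6

The matrix has rank 6 with 2's on the diagonal. Reading the off-diagonal entries as Dynkin edges (a single edge where a_ij = a_ji = -1; a double or triple edge where a_ij * a_ji = 2 or 3), the diagram is a chain of 6 nodes with a double edge at one end; the terminal node there is the unique long simple root (C_6). One simple-root ordering that puts it in standard form is (alpha_6, alpha_2, alpha_3, alpha_1, alpha_4, alpha_5). So the algebra is type C_6, i.e. sp(12).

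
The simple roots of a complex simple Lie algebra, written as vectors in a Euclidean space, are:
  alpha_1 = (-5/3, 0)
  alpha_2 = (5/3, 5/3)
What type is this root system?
B_2 (so(5))

Compute the Cartan integers a_ij = 2(alpha_i, alpha_j)/(alpha_j, alpha_j); the resulting 2x2 Cartan matrix is
[[2, -1], [-2, 2]].
The roots have two lengths (squared-length ratio 2:1); the short ones are alpha_{1}. The associated Dynkin diagram is a chain of 2 nodes with a double edge at one end; the terminal node there is the unique short simple root (B_2), so the type is B_2 (the algebra so(5)).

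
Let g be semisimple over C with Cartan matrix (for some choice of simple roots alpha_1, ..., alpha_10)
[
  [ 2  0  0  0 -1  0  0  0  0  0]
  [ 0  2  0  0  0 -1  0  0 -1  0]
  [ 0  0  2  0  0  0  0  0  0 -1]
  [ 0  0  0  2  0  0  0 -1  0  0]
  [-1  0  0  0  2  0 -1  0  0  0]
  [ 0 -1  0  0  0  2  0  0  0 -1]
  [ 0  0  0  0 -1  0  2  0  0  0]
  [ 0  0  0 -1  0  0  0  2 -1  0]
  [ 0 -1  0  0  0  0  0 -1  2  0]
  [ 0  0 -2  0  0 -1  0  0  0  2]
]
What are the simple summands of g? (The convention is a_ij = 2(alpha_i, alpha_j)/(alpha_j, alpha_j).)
The diagram associated to this matrix has two connected components: the simple roots {alpha_1, alpha_5, alpha_7} form a chain of 3 nodes with single edges (A_3), and {alpha_2, alpha_3, alpha_4, alpha_6, alpha_8, alpha_9, alpha_10} form a chain of 7 nodes with a double edge at one end; the terminal node there is the unique short simple root (B_7). A semisimple Lie algebra decomposes uniquely as the direct sum of simple ideals, one per connected component of its Dynkin diagram, so g ≅ A_3 ⊕ B_7 (dimension 15 + 105 = 120).

A_3 ⊕ B_7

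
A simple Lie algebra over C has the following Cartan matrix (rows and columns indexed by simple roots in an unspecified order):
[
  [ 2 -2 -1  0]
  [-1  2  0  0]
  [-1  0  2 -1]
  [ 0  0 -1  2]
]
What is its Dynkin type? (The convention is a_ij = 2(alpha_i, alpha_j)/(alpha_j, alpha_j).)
The matrix has rank 4 with 2's on the diagonal. Reading the off-diagonal entries as Dynkin edges (a single edge where a_ij = a_ji = -1; a double or triple edge where a_ij * a_ji = 2 or 3), the diagram is a chain of 4 nodes with a double edge at one end; the terminal node there is the unique short simple root (B_4). One simple-root ordering that puts it in standard form is (alpha_4, alpha_3, alpha_1, alpha_2). So the algebra is type B_4, i.e. so(9).

B_4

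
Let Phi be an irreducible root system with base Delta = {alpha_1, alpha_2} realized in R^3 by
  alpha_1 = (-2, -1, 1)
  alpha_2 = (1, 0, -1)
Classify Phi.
Compute the Cartan integers a_ij = 2(alpha_i, alpha_j)/(alpha_j, alpha_j); the resulting 2x2 Cartan matrix is
[[2, -3], [-1, 2]].
The roots have two lengths (squared-length ratio 3:1); the short ones are alpha_{2}. The associated Dynkin diagram is two nodes joined by a triple edge (G_2), so the type is G_2.

G2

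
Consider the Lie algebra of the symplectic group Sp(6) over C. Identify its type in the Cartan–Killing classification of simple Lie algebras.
C_3

This is sp(6), which has dimension 6(6+1)/2 = 21 and rank 6/2 = 3. In the classification of classical Lie algebras, the symplectic algebra sp(2n) has type C_n; here n = 3, so the Dynkin diagram is a chain of 3 nodes with a double edge at one end; the terminal node there is the unique long simple root (C_3). Hence the type is C_3.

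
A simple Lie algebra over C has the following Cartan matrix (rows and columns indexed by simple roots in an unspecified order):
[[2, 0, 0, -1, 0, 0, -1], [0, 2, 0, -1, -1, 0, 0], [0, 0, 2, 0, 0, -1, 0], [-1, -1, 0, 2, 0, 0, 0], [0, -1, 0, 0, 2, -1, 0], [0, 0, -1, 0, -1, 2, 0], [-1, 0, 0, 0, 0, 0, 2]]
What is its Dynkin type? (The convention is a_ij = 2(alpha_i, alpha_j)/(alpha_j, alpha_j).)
A_7

The matrix has rank 7 with 2's on the diagonal. Reading the off-diagonal entries as Dynkin edges (a single edge where a_ij = a_ji = -1; a double or triple edge where a_ij * a_ji = 2 or 3), the diagram is a chain of 7 nodes with single edges (A_7). One simple-root ordering that puts it in standard form is (alpha_3, alpha_6, alpha_5, alpha_2, alpha_4, alpha_1, alpha_7). So the algebra is type A_7, i.e. sl(8).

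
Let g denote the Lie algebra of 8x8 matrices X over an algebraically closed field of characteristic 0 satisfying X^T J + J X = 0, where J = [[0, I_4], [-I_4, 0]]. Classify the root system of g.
This is sp(8), which has dimension 8(8+1)/2 = 36 and rank 8/2 = 4. In the classification of classical Lie algebras, the symplectic algebra sp(2n) has type C_n; here n = 4, so the Dynkin diagram is a chain of 4 nodes with a double edge at one end; the terminal node there is the unique long simple root (C_4). Hence the type is C_4.

C4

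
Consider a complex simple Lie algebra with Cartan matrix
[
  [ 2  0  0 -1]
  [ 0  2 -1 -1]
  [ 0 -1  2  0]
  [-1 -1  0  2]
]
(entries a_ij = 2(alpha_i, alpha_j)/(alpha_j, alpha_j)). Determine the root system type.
A4

The matrix has rank 4 with 2's on the diagonal. Reading the off-diagonal entries as Dynkin edges (a single edge where a_ij = a_ji = -1; a double or triple edge where a_ij * a_ji = 2 or 3), the diagram is a chain of 4 nodes with single edges (A_4). One simple-root ordering that puts it in standard form is (alpha_3, alpha_2, alpha_4, alpha_1). So the algebra is type A_4, i.e. sl(5).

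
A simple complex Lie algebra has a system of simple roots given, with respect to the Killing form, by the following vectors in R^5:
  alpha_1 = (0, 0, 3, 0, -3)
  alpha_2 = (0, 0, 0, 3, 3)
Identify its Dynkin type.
type A_2

Compute the Cartan integers a_ij = 2(alpha_i, alpha_j)/(alpha_j, alpha_j); the resulting 2x2 Cartan matrix is
[[2, -1], [-1, 2]].
All simple roots have the same length, so the diagram is simply laced. The associated Dynkin diagram is a chain of 2 nodes with single edges (A_2), so the type is A_2 (the algebra sl(3)).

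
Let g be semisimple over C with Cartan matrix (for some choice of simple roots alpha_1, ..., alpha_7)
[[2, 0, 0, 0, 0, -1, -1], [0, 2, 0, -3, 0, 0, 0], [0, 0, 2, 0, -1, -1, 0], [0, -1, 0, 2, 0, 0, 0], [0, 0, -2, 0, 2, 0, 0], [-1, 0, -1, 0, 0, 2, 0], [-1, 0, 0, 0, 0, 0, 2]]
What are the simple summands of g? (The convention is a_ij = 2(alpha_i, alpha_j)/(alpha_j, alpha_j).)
type C_5 ⊕ type G_2

The diagram associated to this matrix has two connected components: the simple roots {alpha_1, alpha_3, alpha_5, alpha_6, alpha_7} form a chain of 5 nodes with a double edge at one end; the terminal node there is the unique long simple root (C_5), and {alpha_2, alpha_4} form two nodes joined by a triple edge (G_2). A semisimple Lie algebra decomposes uniquely as the direct sum of simple ideals, one per connected component of its Dynkin diagram, so g ≅ C_5 ⊕ G_2 (dimension 55 + 14 = 69).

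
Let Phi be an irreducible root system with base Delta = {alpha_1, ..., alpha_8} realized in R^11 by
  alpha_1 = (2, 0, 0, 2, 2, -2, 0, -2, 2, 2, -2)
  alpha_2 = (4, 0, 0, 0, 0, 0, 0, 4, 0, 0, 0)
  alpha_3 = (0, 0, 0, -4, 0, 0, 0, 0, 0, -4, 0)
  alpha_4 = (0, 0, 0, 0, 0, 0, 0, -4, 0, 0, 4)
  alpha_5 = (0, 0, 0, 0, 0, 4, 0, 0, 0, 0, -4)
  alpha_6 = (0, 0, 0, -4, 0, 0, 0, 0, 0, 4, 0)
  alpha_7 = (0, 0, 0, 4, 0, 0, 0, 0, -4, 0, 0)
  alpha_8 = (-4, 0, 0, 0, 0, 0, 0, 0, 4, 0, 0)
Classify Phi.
E8

Compute the Cartan integers a_ij = 2(alpha_i, alpha_j)/(alpha_j, alpha_j); the resulting 8x8 Cartan matrix is
[[2, 0, -1, 0, 0, 0, 0, 0], [0, 2, 0, -1, 0, 0, 0, -1], [-1, 0, 2, 0, 0, 0, -1, 0], [0, -1, 0, 2, -1, 0, 0, 0], [0, 0, 0, -1, 2, 0, 0, 0], [0, 0, 0, 0, 0, 2, -1, 0], [0, 0, -1, 0, 0, -1, 2, -1], [0, -1, 0, 0, 0, 0, -1, 2]].
All simple roots have the same length, so the diagram is simply laced. The associated Dynkin diagram is a chain of 7 nodes with one extra node attached to the third node from one end (E_8), so the type is E_8.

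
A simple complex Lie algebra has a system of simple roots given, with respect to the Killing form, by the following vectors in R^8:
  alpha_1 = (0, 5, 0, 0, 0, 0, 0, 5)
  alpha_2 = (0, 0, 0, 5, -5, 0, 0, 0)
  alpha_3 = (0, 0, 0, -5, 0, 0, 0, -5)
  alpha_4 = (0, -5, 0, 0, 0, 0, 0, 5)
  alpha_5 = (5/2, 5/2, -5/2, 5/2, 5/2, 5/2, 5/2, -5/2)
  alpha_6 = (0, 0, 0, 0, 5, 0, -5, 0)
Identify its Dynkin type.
Compute the Cartan integers a_ij = 2(alpha_i, alpha_j)/(alpha_j, alpha_j); the resulting 6x6 Cartan matrix is
[[2, 0, -1, 0, 0, 0], [0, 2, -1, 0, 0, -1], [-1, -1, 2, -1, 0, 0], [0, 0, -1, 2, -1, 0], [0, 0, 0, -1, 2, 0], [0, -1, 0, 0, 0, 2]].
All simple roots have the same length, so the diagram is simply laced. The associated Dynkin diagram is a chain of 5 nodes with one extra node attached to the third node from one end (E_6), so the type is E_6.

E6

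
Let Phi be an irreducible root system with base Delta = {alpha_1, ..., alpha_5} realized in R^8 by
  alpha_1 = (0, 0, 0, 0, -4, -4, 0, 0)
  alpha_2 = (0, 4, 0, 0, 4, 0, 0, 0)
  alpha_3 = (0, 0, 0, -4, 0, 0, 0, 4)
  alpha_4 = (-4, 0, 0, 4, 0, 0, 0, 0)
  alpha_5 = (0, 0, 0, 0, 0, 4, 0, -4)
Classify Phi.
A_5 (sl(6))

Compute the Cartan integers a_ij = 2(alpha_i, alpha_j)/(alpha_j, alpha_j); the resulting 5x5 Cartan matrix is
[[2, -1, 0, 0, -1], [-1, 2, 0, 0, 0], [0, 0, 2, -1, -1], [0, 0, -1, 2, 0], [-1, 0, -1, 0, 2]].
All simple roots have the same length, so the diagram is simply laced. The associated Dynkin diagram is a chain of 5 nodes with single edges (A_5), so the type is A_5 (the algebra sl(6)).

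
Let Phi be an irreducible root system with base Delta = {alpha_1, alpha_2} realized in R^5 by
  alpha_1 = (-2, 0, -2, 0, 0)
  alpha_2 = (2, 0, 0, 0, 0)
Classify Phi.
type B_2

Compute the Cartan integers a_ij = 2(alpha_i, alpha_j)/(alpha_j, alpha_j); the resulting 2x2 Cartan matrix is
[[2, -2], [-1, 2]].
The roots have two lengths (squared-length ratio 2:1); the short ones are alpha_{2}. The associated Dynkin diagram is a chain of 2 nodes with a double edge at one end; the terminal node there is the unique short simple root (B_2), so the type is B_2 (the algebra so(5)).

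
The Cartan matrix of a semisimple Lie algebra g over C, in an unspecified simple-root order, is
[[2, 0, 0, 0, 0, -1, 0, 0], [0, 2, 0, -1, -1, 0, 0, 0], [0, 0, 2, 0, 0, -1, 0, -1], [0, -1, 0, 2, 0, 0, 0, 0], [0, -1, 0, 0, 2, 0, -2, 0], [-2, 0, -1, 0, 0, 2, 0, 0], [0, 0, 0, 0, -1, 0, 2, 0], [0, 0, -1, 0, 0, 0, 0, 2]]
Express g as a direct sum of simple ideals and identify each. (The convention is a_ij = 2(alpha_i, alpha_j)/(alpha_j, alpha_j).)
B4 + B4

The diagram associated to this matrix has two connected components: the simple roots {alpha_1, alpha_3, alpha_6, alpha_8} form a chain of 4 nodes with a double edge at one end; the terminal node there is the unique short simple root (B_4), and {alpha_2, alpha_4, alpha_5, alpha_7} form a chain of 4 nodes with a double edge at one end; the terminal node there is the unique short simple root (B_4). A semisimple Lie algebra decomposes uniquely as the direct sum of simple ideals, one per connected component of its Dynkin diagram, so g ≅ B_4 ⊕ B_4 (dimension 36 + 36 = 72).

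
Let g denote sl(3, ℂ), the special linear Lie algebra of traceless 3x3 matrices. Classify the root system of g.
This is sl(3), which has dimension 3^2 - 1 = 8 and rank 3 - 1 = 2 (a Cartan subalgebra is the diagonal traceless matrices). In the classification of classical Lie algebras, the special linear algebra sl(n+1) has type A_n; here n = 2, so the Dynkin diagram is a chain of 2 nodes with single edges (A_2). Hence the type is A_2.

A_2 (sl(3))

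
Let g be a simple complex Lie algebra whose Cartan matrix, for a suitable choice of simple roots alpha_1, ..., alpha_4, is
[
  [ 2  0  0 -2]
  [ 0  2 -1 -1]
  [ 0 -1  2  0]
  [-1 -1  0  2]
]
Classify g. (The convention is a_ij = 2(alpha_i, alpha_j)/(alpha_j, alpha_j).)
The matrix has rank 4 with 2's on the diagonal. Reading the off-diagonal entries as Dynkin edges (a single edge where a_ij = a_ji = -1; a double or triple edge where a_ij * a_ji = 2 or 3), the diagram is a chain of 4 nodes with a double edge at one end; the terminal node there is the unique long simple root (C_4). One simple-root ordering that puts it in standard form is (alpha_3, alpha_2, alpha_4, alpha_1). So the algebra is type C_4, i.e. sp(8).

type C_4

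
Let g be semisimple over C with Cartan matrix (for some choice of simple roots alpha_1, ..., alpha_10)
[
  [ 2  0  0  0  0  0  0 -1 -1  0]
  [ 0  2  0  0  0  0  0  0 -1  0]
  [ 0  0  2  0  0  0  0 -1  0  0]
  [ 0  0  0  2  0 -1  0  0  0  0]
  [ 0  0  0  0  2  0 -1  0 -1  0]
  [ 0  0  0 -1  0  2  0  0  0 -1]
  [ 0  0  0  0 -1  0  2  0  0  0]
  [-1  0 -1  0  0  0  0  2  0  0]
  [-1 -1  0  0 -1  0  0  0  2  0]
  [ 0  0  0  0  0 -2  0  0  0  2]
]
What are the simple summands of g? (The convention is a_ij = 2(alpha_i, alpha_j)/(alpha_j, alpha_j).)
C3 ⊕ E7

The diagram associated to this matrix has two connected components: the simple roots {alpha_4, alpha_6, alpha_10} form a chain of 3 nodes with a double edge at one end; the terminal node there is the unique long simple root (C_3), and {alpha_1, alpha_2, alpha_3, alpha_5, alpha_7, alpha_8, alpha_9} form a chain of 6 nodes with one extra node attached to the third node from one end (E_7). A semisimple Lie algebra decomposes uniquely as the direct sum of simple ideals, one per connected component of its Dynkin diagram, so g ≅ C_3 ⊕ E_7 (dimension 21 + 133 = 154).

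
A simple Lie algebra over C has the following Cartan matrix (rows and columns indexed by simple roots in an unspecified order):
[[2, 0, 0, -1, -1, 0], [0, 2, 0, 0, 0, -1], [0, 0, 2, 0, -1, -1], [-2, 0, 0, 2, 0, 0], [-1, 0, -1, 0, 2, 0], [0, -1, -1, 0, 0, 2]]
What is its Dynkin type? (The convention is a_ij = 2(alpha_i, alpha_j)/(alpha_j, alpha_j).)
C_6 (sp(12))

The matrix has rank 6 with 2's on the diagonal. Reading the off-diagonal entries as Dynkin edges (a single edge where a_ij = a_ji = -1; a double or triple edge where a_ij * a_ji = 2 or 3), the diagram is a chain of 6 nodes with a double edge at one end; the terminal node there is the unique long simple root (C_6). One simple-root ordering that puts it in standard form is (alpha_2, alpha_6, alpha_3, alpha_5, alpha_1, alpha_4). So the algebra is type C_6, i.e. sp(12).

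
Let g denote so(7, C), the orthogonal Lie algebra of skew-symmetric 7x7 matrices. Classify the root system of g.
B3

This is so(7) with 7 odd, which has dimension 7(7-1)/2 = 21 and rank (7-1)/2 = 3. In the classification of classical Lie algebras, the orthogonal algebra so(2n+1) in an odd number of variables has type B_n; here n = 3, so the Dynkin diagram is a chain of 3 nodes with a double edge at one end; the terminal node there is the unique short simple root (B_3). Hence the type is B_3.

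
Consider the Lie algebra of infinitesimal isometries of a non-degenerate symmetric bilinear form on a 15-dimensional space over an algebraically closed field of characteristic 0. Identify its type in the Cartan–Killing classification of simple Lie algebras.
B_7 (so(15))

This is so(15) with 15 odd, which has dimension 15(15-1)/2 = 105 and rank (15-1)/2 = 7. In the classification of classical Lie algebras, the orthogonal algebra so(2n+1) in an odd number of variables has type B_n; here n = 7, so the Dynkin diagram is a chain of 7 nodes with a double edge at one end; the terminal node there is the unique short simple root (B_7). Hence the type is B_7.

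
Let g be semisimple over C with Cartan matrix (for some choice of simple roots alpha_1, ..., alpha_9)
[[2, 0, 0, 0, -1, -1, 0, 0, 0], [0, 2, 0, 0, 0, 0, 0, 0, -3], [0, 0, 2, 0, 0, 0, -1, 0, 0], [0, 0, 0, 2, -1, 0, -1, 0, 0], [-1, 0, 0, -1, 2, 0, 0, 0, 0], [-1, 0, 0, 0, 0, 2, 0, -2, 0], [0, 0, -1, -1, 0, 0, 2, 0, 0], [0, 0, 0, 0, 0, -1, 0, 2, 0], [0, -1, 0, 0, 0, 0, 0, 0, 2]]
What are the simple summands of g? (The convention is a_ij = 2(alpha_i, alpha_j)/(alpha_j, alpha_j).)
The diagram associated to this matrix has two connected components: the simple roots {alpha_1, alpha_3, alpha_4, alpha_5, alpha_6, alpha_7, alpha_8} form a chain of 7 nodes with a double edge at one end; the terminal node there is the unique short simple root (B_7), and {alpha_2, alpha_9} form two nodes joined by a triple edge (G_2). A semisimple Lie algebra decomposes uniquely as the direct sum of simple ideals, one per connected component of its Dynkin diagram, so g ≅ B_7 ⊕ G_2 (dimension 105 + 14 = 119).

type B_7 ⊕ type G_2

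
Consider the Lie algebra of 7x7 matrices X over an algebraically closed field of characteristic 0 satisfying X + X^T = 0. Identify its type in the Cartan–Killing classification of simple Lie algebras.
This is so(7) with 7 odd, which has dimension 7(7-1)/2 = 21 and rank (7-1)/2 = 3. In the classification of classical Lie algebras, the orthogonal algebra so(2n+1) in an odd number of variables has type B_n; here n = 3, so the Dynkin diagram is a chain of 3 nodes with a double edge at one end; the terminal node there is the unique short simple root (B_3). Hence the type is B_3.

B3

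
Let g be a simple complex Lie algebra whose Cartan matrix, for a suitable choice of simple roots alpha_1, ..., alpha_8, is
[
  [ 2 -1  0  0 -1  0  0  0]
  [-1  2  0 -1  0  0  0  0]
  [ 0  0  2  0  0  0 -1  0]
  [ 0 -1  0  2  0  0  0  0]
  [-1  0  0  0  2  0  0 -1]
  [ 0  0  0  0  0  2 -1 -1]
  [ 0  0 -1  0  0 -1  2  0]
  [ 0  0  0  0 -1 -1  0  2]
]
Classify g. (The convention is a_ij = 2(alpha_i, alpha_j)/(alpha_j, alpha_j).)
A8

The matrix has rank 8 with 2's on the diagonal. Reading the off-diagonal entries as Dynkin edges (a single edge where a_ij = a_ji = -1; a double or triple edge where a_ij * a_ji = 2 or 3), the diagram is a chain of 8 nodes with single edges (A_8). One simple-root ordering that puts it in standard form is (alpha_4, alpha_2, alpha_1, alpha_5, alpha_8, alpha_6, alpha_7, alpha_3). So the algebra is type A_8, i.e. sl(9).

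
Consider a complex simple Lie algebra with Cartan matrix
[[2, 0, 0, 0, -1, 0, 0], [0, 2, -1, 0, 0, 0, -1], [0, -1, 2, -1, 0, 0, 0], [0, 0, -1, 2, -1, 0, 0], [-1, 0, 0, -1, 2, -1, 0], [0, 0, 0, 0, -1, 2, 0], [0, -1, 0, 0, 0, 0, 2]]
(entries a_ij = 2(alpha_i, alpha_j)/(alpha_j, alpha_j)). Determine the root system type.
The matrix has rank 7 with 2's on the diagonal. Reading the off-diagonal entries as Dynkin edges (a single edge where a_ij = a_ji = -1; a double or triple edge where a_ij * a_ji = 2 or 3), the diagram is a chain of 5 nodes with a fork of two nodes at one end (D_7). One simple-root ordering that puts it in standard form is (alpha_7, alpha_2, alpha_3, alpha_4, alpha_5, alpha_6, alpha_1). So the algebra is type D_7, i.e. so(14).

D7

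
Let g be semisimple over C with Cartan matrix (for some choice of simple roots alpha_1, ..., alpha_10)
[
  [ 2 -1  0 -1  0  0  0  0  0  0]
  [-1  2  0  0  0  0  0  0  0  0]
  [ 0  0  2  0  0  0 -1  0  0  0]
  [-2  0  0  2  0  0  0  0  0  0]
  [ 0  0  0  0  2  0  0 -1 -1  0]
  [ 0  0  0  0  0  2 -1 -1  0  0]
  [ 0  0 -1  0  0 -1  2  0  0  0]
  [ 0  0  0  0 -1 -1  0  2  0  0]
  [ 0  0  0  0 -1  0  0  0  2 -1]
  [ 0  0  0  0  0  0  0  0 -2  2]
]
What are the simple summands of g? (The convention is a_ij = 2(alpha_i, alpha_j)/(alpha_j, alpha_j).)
type C_3 + type C_7

The diagram associated to this matrix has two connected components: the simple roots {alpha_1, alpha_2, alpha_4} form a chain of 3 nodes with a double edge at one end; the terminal node there is the unique long simple root (C_3), and {alpha_3, alpha_5, alpha_6, alpha_7, alpha_8, alpha_9, alpha_10} form a chain of 7 nodes with a double edge at one end; the terminal node there is the unique long simple root (C_7). A semisimple Lie algebra decomposes uniquely as the direct sum of simple ideals, one per connected component of its Dynkin diagram, so g ≅ C_3 ⊕ C_7 (dimension 21 + 105 = 126).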